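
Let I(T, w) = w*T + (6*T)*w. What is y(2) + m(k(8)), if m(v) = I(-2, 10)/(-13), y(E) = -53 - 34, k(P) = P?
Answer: -991/13 ≈ -76.231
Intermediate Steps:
I(T, w) = 7*T*w (I(T, w) = T*w + 6*T*w = 7*T*w)
y(E) = -87
m(v) = 140/13 (m(v) = (7*(-2)*10)/(-13) = -140*(-1/13) = 140/13)
y(2) + m(k(8)) = -87 + 140/13 = -991/13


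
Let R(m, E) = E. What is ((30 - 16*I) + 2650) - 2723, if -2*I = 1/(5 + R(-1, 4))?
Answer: -379/9 ≈ -42.111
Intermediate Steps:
I = -1/18 (I = -1/(2*(5 + 4)) = -1/2/9 = -1/2*1/9 = -1/18 ≈ -0.055556)
((30 - 16*I) + 2650) - 2723 = ((30 - 16*(-1/18)) + 2650) - 2723 = ((30 + 8/9) + 2650) - 2723 = (278/9 + 2650) - 2723 = 24128/9 - 2723 = -379/9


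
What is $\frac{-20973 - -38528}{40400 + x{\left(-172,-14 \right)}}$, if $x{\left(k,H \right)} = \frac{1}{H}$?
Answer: $\frac{245770}{565599} \approx 0.43453$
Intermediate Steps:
$\frac{-20973 - -38528}{40400 + x{\left(-172,-14 \right)}} = \frac{-20973 - -38528}{40400 + \frac{1}{-14}} = \frac{-20973 + 38528}{40400 - \frac{1}{14}} = \frac{17555}{\frac{565599}{14}} = 17555 \cdot \frac{14}{565599} = \frac{245770}{565599}$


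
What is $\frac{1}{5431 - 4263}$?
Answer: $\frac{1}{1168} \approx 0.00085616$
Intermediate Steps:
$\frac{1}{5431 - 4263} = \frac{1}{1168}$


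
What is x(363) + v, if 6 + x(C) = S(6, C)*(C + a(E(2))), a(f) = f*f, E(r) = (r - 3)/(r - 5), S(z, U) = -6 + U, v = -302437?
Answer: -518437/3 ≈ -1.7281e+5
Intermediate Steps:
E(r) = (-3 + r)/(-5 + r)
a(f) = f²
x(C) = -6 + (-6 + C)*(⅑ + C) (x(C) = -6 + (-6 + C)*(C + ((-3 + 2)/(-5 + 2))²) = -6 + (-6 + C)*(C + (-1/(-3))²) = -6 + (-6 + C)*(C + (-⅓*(-1))²) = -6 + (-6 + C)*(C + (⅓)²) = -6 + (-6 + C)*(C + ⅑) = -6 + (-6 + C)*(⅑ + C))
x(363) + v = (-20/3 + (⅑)*363 + 363*(-6 + 363)) - 302437 = (-20/3 + 121/3 + 363*357) - 302437 = (-20/3 + 121/3 + 129591) - 302437 = 388874/3 - 302437 = -518437/3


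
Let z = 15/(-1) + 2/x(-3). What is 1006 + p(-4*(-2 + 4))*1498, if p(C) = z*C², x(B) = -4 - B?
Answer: -1628818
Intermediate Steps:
z = -17 (z = 15/(-1) + 2/(-4 - 1*(-3)) = 15*(-1) + 2/(-4 + 3) = -15 + 2/(-1) = -15 + 2*(-1) = -15 - 2 = -17)
p(C) = -17*C²
1006 + p(-4*(-2 + 4))*1498 = 1006 - 17*16*(-2 + 4)²*1498 = 1006 - 17*(-4*2)²*1498 = 1006 - 17*(-8)²*1498 = 1006 - 17*64*1498 = 1006 - 1088*1498 = 1006 - 1629824 = -1628818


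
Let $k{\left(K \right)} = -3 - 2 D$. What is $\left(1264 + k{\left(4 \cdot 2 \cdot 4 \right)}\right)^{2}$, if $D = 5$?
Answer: $1565001$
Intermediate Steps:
$k{\left(K \right)} = -13$ ($k{\left(K \right)} = -3 - 10 = -13$)
$\left(1264 + k{\left(4 \cdot 2 \cdot 4 \right)}\right)^{2} = \left(1264 - 13\right)^{2} = 1251^{2} = 1565001$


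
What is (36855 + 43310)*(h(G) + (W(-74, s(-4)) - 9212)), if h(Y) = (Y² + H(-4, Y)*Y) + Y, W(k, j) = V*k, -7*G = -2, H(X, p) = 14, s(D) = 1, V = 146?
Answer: -78607394050/49 ≈ -1.6042e+9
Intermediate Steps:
G = 2/7 (G = -⅐*(-2) = 2/7 ≈ 0.28571)
W(k, j) = 146*k
h(Y) = Y² + 15*Y (h(Y) = (Y² + 14*Y) + Y = Y² + 15*Y)
(36855 + 43310)*(h(G) + (W(-74, s(-4)) - 9212)) = (36855 + 43310)*(2*(15 + 2/7)/7 + (146*(-74) - 9212)) = 80165*((2/7)*(107/7) + (-10804 - 9212)) = 80165*(214/49 - 20016) = 80165*(-980570/49) = -78607394050/49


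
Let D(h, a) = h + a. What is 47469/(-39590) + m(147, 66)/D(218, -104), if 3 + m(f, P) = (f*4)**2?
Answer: 1140206227/376105 ≈ 3031.6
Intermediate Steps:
m(f, P) = -3 + 16*f**2 (m(f, P) = -3 + (f*4)**2 = -3 + (4*f)**2 = -3 + 16*f**2)
D(h, a) = a + h
47469/(-39590) + m(147, 66)/D(218, -104) = 47469/(-39590) + (-3 + 16*147**2)/(-104 + 218) = 47469*(-1/39590) + (-3 + 16*21609)/114 = -47469/39590 + (-3 + 345744)*(1/114) = -47469/39590 + 345741*(1/114) = -47469/39590 + 115247/38 = 1140206227/376105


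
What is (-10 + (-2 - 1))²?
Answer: 169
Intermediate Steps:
(-10 + (-2 - 1))² = (-10 - 3)² = (-13)² = 169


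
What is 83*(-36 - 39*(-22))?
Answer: 68226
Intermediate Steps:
83*(-36 - 39*(-22)) = 83*(-36 + 858) = 83*822 = 68226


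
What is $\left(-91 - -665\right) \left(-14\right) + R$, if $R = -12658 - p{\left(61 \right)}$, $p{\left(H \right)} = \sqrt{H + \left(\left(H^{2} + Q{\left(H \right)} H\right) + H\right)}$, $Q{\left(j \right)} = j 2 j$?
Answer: $-20694 - \sqrt{457805} \approx -21371.0$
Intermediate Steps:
$Q{\left(j \right)} = 2 j^{2}$ ($Q{\left(j \right)} = 2 j j = 2 j^{2}$)
$p{\left(H \right)} = \sqrt{H^{2} + 2 H + 2 H^{3}}$ ($p{\left(H \right)} = \sqrt{H + \left(\left(H^{2} + 2 H^{2} H\right) + H\right)} = \sqrt{H + \left(\left(H^{2} + 2 H^{3}\right) + H\right)} = \sqrt{H + \left(H + H^{2} + 2 H^{3}\right)} = \sqrt{H^{2} + 2 H + 2 H^{3}}$)
$R = -12658 - \sqrt{457805}$ ($R = -12658 - \sqrt{61 \left(2 + 61 + 2 \cdot 61^{2}\right)} = -12658 - \sqrt{61 \left(2 + 61 + 2 \cdot 3721\right)} = -12658 - \sqrt{61 \left(2 + 61 + 7442\right)} = -12658 - \sqrt{61 \cdot 7505} = -12658 - \sqrt{457805} \approx -13335.0$)
$\left(-91 - -665\right) \left(-14\right) + R = \left(-91 - -665\right) \left(-14\right) - \left(12658 + \sqrt{457805}\right) = \left(-91 + 665\right) \left(-14\right) - \left(12658 + \sqrt{457805}\right) = 574 \left(-14\right) - \left(12658 + \sqrt{457805}\right) = -8036 - \left(12658 + \sqrt{457805}\right) = -20694 - \sqrt{457805}$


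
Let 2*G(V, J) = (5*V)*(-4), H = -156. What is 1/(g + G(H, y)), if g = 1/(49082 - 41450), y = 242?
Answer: 7632/11905921 ≈ 0.00064103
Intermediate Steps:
g = 1/7632 ≈ 0.00013103
G(V, J) = -10*V (G(V, J) = ((5*V)*(-4))/2 = (-20*V)/2 = -10*V)
1/(g + G(H, y)) = 1/(1/7632 - 10*(-156)) = 1/(1/7632 + 1560) = 1/(11905921/7632) = 7632/11905921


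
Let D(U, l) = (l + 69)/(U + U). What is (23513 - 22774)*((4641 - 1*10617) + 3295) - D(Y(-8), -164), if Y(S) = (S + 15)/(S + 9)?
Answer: -27737531/14 ≈ -1.9813e+6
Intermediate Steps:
Y(S) = (15 + S)/(9 + S)
D(U, l) = (69 + l)/(2*U) (D(U, l) = (69 + l)/((2*U)) = (69 + l)*(1/(2*U)) = (69 + l)/(2*U))
(23513 - 22774)*((4641 - 1*10617) + 3295) - D(Y(-8), -164) = (23513 - 22774)*((4641 - 1*10617) + 3295) - (69 - 164)/(2*((15 - 8)/(9 - 8))) = 739*((4641 - 10617) + 3295) - (-95)/(2*(7/1)) = 739*(-5976 + 3295) - (-95)/(2*(1*7)) = 739*(-2681) - (-95)/(2*7) = -1981259 - (-95)/(2*7) = -1981259 - 1*(-95/14) = -1981259 + 95/14 = -27737531/14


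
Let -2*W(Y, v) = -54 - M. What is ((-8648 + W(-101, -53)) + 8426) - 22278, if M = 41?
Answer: -44905/2 ≈ -22453.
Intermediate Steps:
W(Y, v) = 95/2 (W(Y, v) = -(-54 - 1*41)/2 = -(-54 - 41)/2 = -½*(-95) = 95/2)
((-8648 + W(-101, -53)) + 8426) - 22278 = ((-8648 + 95/2) + 8426) - 22278 = (-17201/2 + 8426) - 22278 = -349/2 - 22278 = -44905/2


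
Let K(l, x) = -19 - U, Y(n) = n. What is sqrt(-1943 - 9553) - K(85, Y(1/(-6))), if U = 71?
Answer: 90 + 2*I*sqrt(2874) ≈ 90.0 + 107.22*I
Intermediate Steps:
K(l, x) = -90 (K(l, x) = -19 - 1*71 = -19 - 71 = -90)
sqrt(-1943 - 9553) - K(85, Y(1/(-6))) = sqrt(-1943 - 9553) - 1*(-90) = sqrt(-11496) + 90 = 2*I*sqrt(2874) + 90 = 90 + 2*I*sqrt(2874)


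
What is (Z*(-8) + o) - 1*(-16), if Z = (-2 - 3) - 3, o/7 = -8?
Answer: 24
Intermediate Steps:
o = -56 (o = 7*(-8) = -56)
Z = -8 (Z = -5 - 3 = -8)
(Z*(-8) + o) - 1*(-16) = (-8*(-8) - 56) - 1*(-16) = (64 - 56) + 16 = 8 + 16 = 24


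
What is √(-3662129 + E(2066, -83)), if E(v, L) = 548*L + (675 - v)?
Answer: 2*I*√927251 ≈ 1925.9*I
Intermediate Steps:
E(v, L) = 675 - v + 548*L
√(-3662129 + E(2066, -83)) = √(-3662129 + (675 - 1*2066 + 548*(-83))) = √(-3662129 + (675 - 2066 - 45484)) = √(-3662129 - 46875) = √(-3709004) = 2*I*√927251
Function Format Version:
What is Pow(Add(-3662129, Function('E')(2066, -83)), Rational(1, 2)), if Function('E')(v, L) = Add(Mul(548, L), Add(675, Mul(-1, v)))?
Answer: Mul(2, I, Pow(927251, Rational(1, 2))) ≈ Mul(1925.9, I)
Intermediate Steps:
Function('E')(v, L) = Add(675, Mul(-1, v), Mul(548, L))
Pow(Add(-3662129, Function('E')(2066, -83)), Rational(1, 2)) = Pow(Add(-3662129, Add(675, Mul(-1, 2066), Mul(548, -83))), Rational(1, 2)) = Pow(Add(-3662129, Add(675, -2066, -45484)), Rational(1, 2)) = Pow(Add(-3662129, -46875), Rational(1, 2)) = Pow(-3709004, Rational(1, 2)) = Mul(2, I, Pow(927251, Rational(1, 2)))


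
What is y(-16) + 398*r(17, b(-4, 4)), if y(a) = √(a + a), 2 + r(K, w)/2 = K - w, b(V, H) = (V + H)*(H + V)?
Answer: 11940 + 4*I*√2 ≈ 11940.0 + 5.6569*I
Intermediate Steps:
b(V, H) = (H + V)² (b(V, H) = (H + V)*(H + V) = (H + V)²)
r(K, w) = -4 - 2*w + 2*K (r(K, w) = -4 + 2*(K - w) = -4 + (-2*w + 2*K) = -4 - 2*w + 2*K)
y(a) = √2*√a (y(a) = √(2*a) = √2*√a)
y(-16) + 398*r(17, b(-4, 4)) = √2*√(-16) + 398*(-4 - 2*(4 - 4)² + 2*17) = √2*(4*I) + 398*(-4 - 2*0² + 34) = 4*I*√2 + 398*(-4 - 2*0 + 34) = 4*I*√2 + 398*(-4 + 0 + 34) = 4*I*√2 + 398*30 = 4*I*√2 + 11940 = 11940 + 4*I*√2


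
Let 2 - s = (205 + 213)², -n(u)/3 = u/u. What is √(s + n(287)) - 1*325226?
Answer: -325226 + 5*I*√6989 ≈ -3.2523e+5 + 418.0*I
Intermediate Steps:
n(u) = -3 (n(u) = -3*u/u = -3*1 = -3)
s = -174722 (s = 2 - (205 + 213)² = 2 - 1*418² = 2 - 1*174724 = 2 - 174724 = -174722)
√(s + n(287)) - 1*325226 = √(-174722 - 3) - 1*325226 = √(-174725) - 325226 = 5*I*√6989 - 325226 = -325226 + 5*I*√6989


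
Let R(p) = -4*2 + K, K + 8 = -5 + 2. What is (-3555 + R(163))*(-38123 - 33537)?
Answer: 256112840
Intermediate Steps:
K = -11 (K = -8 + (-5 + 2) = -8 - 3 = -11)
R(p) = -19 (R(p) = -4*2 - 11 = -8 - 11 = -19)
(-3555 + R(163))*(-38123 - 33537) = (-3555 - 19)*(-38123 - 33537) = -3574*(-71660) = 256112840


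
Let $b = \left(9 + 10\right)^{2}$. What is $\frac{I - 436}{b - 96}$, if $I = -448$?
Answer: $- \frac{884}{265} \approx -3.3358$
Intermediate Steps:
$b = 361$ ($b = 19^{2} = 361$)
$\frac{I - 436}{b - 96} = \frac{-448 - 436}{361 - 96} = - \frac{884}{265}$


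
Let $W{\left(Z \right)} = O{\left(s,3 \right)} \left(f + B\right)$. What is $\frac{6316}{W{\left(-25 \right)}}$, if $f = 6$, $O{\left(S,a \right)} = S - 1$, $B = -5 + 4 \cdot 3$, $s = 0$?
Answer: $- \frac{6316}{13} \approx -485.85$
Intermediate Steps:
$B = 7$ ($B = -5 + 12 = 7$)
$O{\left(S,a \right)} = -1 + S$
$W{\left(Z \right)} = -13$ ($W{\left(Z \right)} = \left(-1 + 0\right) \left(6 + 7\right) = \left(-1\right) 13 = -13$)
$\frac{6316}{W{\left(-25 \right)}} = \frac{6316}{-13} = 6316 \left(- \frac{1}{13}\right) = - \frac{6316}{13}$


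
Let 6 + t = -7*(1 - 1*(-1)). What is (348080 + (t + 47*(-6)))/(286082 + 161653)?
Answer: 115926/149245 ≈ 0.77675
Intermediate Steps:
t = -20 (t = -6 - 7*(1 - 1*(-1)) = -6 - 7*(1 + 1) = -6 - 7*2 = -6 - 14 = -20)
(348080 + (t + 47*(-6)))/(286082 + 161653) = (348080 + (-20 + 47*(-6)))/(286082 + 161653) = (348080 + (-20 - 282))/447735 = (348080 - 302)*(1/447735) = 347778*(1/447735) = 115926/149245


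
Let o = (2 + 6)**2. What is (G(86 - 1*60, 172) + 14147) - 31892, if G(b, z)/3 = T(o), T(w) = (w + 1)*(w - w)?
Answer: -17745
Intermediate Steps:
o = 64 (o = 8**2 = 64)
T(w) = 0 (T(w) = (1 + w)*0 = 0)
G(b, z) = 0 (G(b, z) = 3*0 = 0)
(G(86 - 1*60, 172) + 14147) - 31892 = (0 + 14147) - 31892 = 14147 - 31892 = -17745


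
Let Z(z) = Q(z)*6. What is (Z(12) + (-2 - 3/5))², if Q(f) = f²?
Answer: 18550249/25 ≈ 7.4201e+5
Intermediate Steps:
Z(z) = 6*z² (Z(z) = z²*6 = 6*z²)
(Z(12) + (-2 - 3/5))² = (6*12² + (-2 - 3/5))² = (6*144 + (-2 - 3/5))² = (864 + (-2 - 1*⅗))² = (864 + (-2 - ⅗))² = (864 - 13/5)² = (4307/5)² = 18550249/25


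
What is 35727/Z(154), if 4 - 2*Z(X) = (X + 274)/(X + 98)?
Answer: 4501602/145 ≈ 31046.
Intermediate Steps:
Z(X) = 2 - (274 + X)/(2*(98 + X)) (Z(X) = 2 - (X + 274)/(2*(X + 98)) = 2 - (274 + X)/(2*(98 + X)))
35727/Z(154) = 35727/(((118 + 3*154)/(2*(98 + 154)))) = 35727/(((½)*(118 + 462)/252)) = 35727/(((½)*(1/252)*580)) = 35727/(145/126) = 35727*(126/145) = 4501602/145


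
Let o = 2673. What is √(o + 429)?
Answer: √3102 ≈ 55.696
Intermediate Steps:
√(o + 429) = √(2673 + 429) = √3102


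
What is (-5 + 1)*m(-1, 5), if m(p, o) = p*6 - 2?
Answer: 32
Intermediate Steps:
m(p, o) = -2 + 6*p (m(p, o) = 6*p - 2 = -2 + 6*p)
(-5 + 1)*m(-1, 5) = (-5 + 1)*(-2 + 6*(-1)) = -4*(-2 - 6) = -4*(-8) = 32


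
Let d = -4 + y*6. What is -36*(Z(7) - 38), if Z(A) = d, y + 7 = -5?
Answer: 4104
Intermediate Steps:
y = -12 (y = -7 - 5 = -12)
d = -76 (d = -4 - 12*6 = -4 - 72 = -76)
Z(A) = -76
-36*(Z(7) - 38) = -36*(-76 - 38) = -36*(-114) = 4104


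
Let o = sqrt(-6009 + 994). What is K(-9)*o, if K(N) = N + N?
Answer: -18*I*sqrt(5015) ≈ -1274.7*I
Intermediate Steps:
K(N) = 2*N
o = I*sqrt(5015) (o = sqrt(-5015) = I*sqrt(5015) ≈ 70.817*I)
K(-9)*o = (2*(-9))*(I*sqrt(5015)) = -18*I*sqrt(5015)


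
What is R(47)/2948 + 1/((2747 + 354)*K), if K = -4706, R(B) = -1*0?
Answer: -1/14593306 ≈ -6.8525e-8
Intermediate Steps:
R(B) = 0
R(47)/2948 + 1/((2747 + 354)*K) = 0/2948 + 1/((2747 + 354)*(-4706)) = 0*(1/2948) - 1/4706/3101 = 0 + (1/3101)*(-1/4706) = 0 - 1/14593306 = -1/14593306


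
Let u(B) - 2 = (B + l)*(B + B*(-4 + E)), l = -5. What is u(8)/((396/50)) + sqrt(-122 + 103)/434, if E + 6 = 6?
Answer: -875/99 + I*sqrt(19)/434 ≈ -8.8384 + 0.010044*I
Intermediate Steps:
E = 0 (E = -6 + 6 = 0)
u(B) = 2 - 3*B*(-5 + B) (u(B) = 2 + (B - 5)*(B + B*(-4 + 0)) = 2 + (-5 + B)*(B + B*(-4)) = 2 + (-5 + B)*(B - 4*B) = 2 + (-5 + B)*(-3*B) = 2 - 3*B*(-5 + B))
u(8)/((396/50)) + sqrt(-122 + 103)/434 = (2 - 3*8**2 + 15*8)/((396/50)) + sqrt(-122 + 103)/434 = (2 - 3*64 + 120)/((396*(1/50))) + sqrt(-19)*(1/434) = (2 - 192 + 120)/(198/25) + (I*sqrt(19))*(1/434) = -70*25/198 + I*sqrt(19)/434 = -875/99 + I*sqrt(19)/434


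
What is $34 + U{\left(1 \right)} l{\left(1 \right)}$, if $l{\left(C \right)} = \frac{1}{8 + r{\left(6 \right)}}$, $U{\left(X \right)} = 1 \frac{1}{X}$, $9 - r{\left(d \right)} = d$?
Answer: $\frac{375}{11} \approx 34.091$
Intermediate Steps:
$r{\left(d \right)} = 9 - d$
$U{\left(X \right)} = \frac{1}{X}$
$l{\left(C \right)} = \frac{1}{11}$ ($l{\left(C \right)} = \frac{1}{8 + \left(9 - 6\right)} = \frac{1}{8 + 3} = \frac{1}{11}$)
$34 + U{\left(1 \right)} l{\left(1 \right)} = 34 + 1^{-1} \cdot \frac{1}{11} = 34 + 1 \cdot \frac{1}{11} = 34 + \frac{1}{11} = \frac{375}{11}$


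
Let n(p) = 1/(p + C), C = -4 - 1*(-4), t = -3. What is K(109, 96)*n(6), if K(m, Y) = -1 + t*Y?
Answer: -289/6 ≈ -48.167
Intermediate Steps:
K(m, Y) = -1 - 3*Y
C = 0 (C = -4 + 4 = 0)
n(p) = 1/p (n(p) = 1/(p + 0) = 1/p)
K(109, 96)*n(6) = (-1 - 3*96)/6 = (-1 - 288)*(⅙) = -289*⅙ = -289/6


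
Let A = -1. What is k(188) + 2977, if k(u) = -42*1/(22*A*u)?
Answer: 6156457/2068 ≈ 2977.0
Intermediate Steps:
k(u) = 21/(11*u) (k(u) = -42*(-1/(22*u)) = -(-21)/(11*u) = 21/(11*u))
k(188) + 2977 = (21/11)/188 + 2977 = (21/11)*(1/188) + 2977 = 21/2068 + 2977 = 6156457/2068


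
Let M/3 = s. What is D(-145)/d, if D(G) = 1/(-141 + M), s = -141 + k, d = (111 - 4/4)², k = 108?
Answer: -1/2904000 ≈ -3.4435e-7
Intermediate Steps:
d = 12100 (d = (111 - 4*¼)² = (111 - 1)² = 110² = 12100)
s = -33 (s = -141 + 108 = -33)
M = -99 (M = 3*(-33) = -99)
D(G) = -1/240 (D(G) = 1/(-141 - 99) = 1/(-240) = -1/240)
D(-145)/d = -1/240/12100 = -1/240*1/12100 = -1/2904000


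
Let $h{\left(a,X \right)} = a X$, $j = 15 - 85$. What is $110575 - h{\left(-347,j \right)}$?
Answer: $86285$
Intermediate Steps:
$j = -70$
$h{\left(a,X \right)} = X a$
$110575 - h{\left(-347,j \right)} = 110575 - \left(-70\right) \left(-347\right) = 110575 - 24290 = 86285$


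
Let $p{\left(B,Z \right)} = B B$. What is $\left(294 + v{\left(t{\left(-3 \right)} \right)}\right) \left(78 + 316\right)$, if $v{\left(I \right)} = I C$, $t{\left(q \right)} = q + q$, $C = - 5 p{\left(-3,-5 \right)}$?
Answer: $222216$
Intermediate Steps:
$p{\left(B,Z \right)} = B^{2}$
$C = -45$ ($C = - 5 \left(-3\right)^{2} = \left(-5\right) 9 = -45$)
$t{\left(q \right)} = 2 q$
$v{\left(I \right)} = - 45 I$ ($v{\left(I \right)} = I \left(-45\right) = - 45 I$)
$\left(294 + v{\left(t{\left(-3 \right)} \right)}\right) \left(78 + 316\right) = \left(294 - 45 \cdot 2 \left(-3\right)\right) \left(78 + 316\right) = \left(294 - -270\right) 394 = \left(294 + 270\right) 394 = 564 \cdot 394 = 222216$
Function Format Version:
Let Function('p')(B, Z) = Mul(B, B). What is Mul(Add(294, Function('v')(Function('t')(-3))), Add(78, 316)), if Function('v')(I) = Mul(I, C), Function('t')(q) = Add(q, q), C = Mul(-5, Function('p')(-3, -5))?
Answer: 222216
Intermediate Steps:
Function('p')(B, Z) = Pow(B, 2)
C = -45 (C = Mul(-5, Pow(-3, 2)) = Mul(-5, 9) = -45)
Function('t')(q) = Mul(2, q)
Function('v')(I) = Mul(-45, I) (Function('v')(I) = Mul(I, -45) = Mul(-45, I))
Mul(Add(294, Function('v')(Function('t')(-3))), Add(78, 316)) = Mul(Add(294, Mul(-45, Mul(2, -3))), Add(78, 316)) = Mul(Add(294, Mul(-45, -6)), 394) = Mul(Add(294, 270), 394) = Mul(564, 394) = 222216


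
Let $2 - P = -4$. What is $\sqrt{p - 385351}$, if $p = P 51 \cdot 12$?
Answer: $i \sqrt{381679} \approx 617.8 i$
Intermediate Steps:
$P = 6$ ($P = 2 - -4 = 2 + 4 = 6$)
$p = 3672$ ($p = 6 \cdot 51 \cdot 12 = 306 \cdot 12 = 3672$)
$\sqrt{p - 385351} = \sqrt{3672 - 385351} = \sqrt{-381679} = i \sqrt{381679}$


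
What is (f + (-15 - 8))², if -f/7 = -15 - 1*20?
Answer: 49284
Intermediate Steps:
f = 245 (f = -7*(-15 - 1*20) = -7*(-15 - 20) = -7*(-35) = 245)
(f + (-15 - 8))² = (245 + (-15 - 8))² = (245 - 23)² = 222² = 49284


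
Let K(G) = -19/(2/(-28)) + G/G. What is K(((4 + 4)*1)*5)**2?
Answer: 71289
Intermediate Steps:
K(G) = 267 (K(G) = -19/(2*(-1/28)) + 1 = -19/(-1/14) + 1 = -19*(-14) + 1 = 266 + 1 = 267)
K(((4 + 4)*1)*5)**2 = 267**2 = 71289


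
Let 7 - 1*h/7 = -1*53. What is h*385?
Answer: 161700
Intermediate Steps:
h = 420 (h = 49 - (-7)*53 = 49 - 7*(-53) = 49 + 371 = 420)
h*385 = 420*385 = 161700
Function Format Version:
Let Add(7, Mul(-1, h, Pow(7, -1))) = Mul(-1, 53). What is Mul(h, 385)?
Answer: 161700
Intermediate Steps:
h = 420 (h = Add(49, Mul(-7, Mul(-1, 53))) = Add(49, Mul(-7, -53)) = Add(49, 371) = 420)
Mul(h, 385) = Mul(420, 385) = 161700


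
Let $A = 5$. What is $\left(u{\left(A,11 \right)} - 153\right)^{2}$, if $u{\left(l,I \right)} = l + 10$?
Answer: $19044$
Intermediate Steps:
$u{\left(l,I \right)} = 10 + l$
$\left(u{\left(A,11 \right)} - 153\right)^{2} = \left(\left(10 + 5\right) - 153\right)^{2} = \left(15 - 153\right)^{2} = \left(-138\right)^{2} = 19044$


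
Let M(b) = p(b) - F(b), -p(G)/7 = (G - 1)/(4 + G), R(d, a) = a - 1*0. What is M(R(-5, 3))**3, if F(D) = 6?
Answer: -512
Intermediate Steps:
R(d, a) = a (R(d, a) = a + 0 = a)
p(G) = -7*(-1 + G)/(4 + G) (p(G) = -7*(G - 1)/(4 + G) = -7*(-1 + G)/(4 + G))
M(b) = -6 + 7*(1 - b)/(4 + b) (M(b) = 7*(1 - b)/(4 + b) - 1*6 = 7*(1 - b)/(4 + b) - 6 = -6 + 7*(1 - b)/(4 + b))
M(R(-5, 3))**3 = ((-17 - 13*3)/(4 + 3))**3 = ((-17 - 39)/7)**3 = ((1/7)*(-56))**3 = (-8)**3 = -512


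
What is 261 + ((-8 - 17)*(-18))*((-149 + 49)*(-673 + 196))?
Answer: 21465261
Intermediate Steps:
261 + ((-8 - 17)*(-18))*((-149 + 49)*(-673 + 196)) = 261 + (-25*(-18))*(-100*(-477)) = 261 + 450*47700 = 261 + 21465000 = 21465261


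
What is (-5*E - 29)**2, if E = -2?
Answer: 361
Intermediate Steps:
(-5*E - 29)**2 = (-5*(-2) - 29)**2 = (10 - 29)**2 = (-19)**2 = 361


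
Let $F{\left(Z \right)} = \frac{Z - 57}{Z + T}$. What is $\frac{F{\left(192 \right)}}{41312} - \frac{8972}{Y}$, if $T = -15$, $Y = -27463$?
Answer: $\frac{21869660411}{66938535904} \approx 0.32671$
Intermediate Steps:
$F{\left(Z \right)} = \frac{-57 + Z}{-15 + Z}$ ($F{\left(Z \right)} = \frac{Z - 57}{Z - 15} = \frac{-57 + Z}{-15 + Z}$)
$\frac{F{\left(192 \right)}}{41312} - \frac{8972}{Y} = \frac{\frac{1}{-15 + 192} \left(-57 + 192\right)}{41312} - \frac{8972}{-27463} = \frac{1}{177} \cdot 135 \cdot \frac{1}{41312} - - \frac{8972}{27463} = \frac{1}{177} \cdot 135 \cdot \frac{1}{41312} + \frac{8972}{27463} = \frac{45}{59} \cdot \frac{1}{41312} + \frac{8972}{27463} = \frac{45}{2437408} + \frac{8972}{27463} = \frac{21869660411}{66938535904}$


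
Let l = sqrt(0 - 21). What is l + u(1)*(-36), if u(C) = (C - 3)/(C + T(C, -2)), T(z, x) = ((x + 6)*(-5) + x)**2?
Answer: 72/485 + I*sqrt(21) ≈ 0.14845 + 4.5826*I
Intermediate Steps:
T(z, x) = (-30 - 4*x)**2 (T(z, x) = ((6 + x)*(-5) + x)**2 = ((-30 - 5*x) + x)**2 = (-30 - 4*x)**2)
l = I*sqrt(21) (l = sqrt(-21) = I*sqrt(21) ≈ 4.5826*I)
u(C) = (-3 + C)/(484 + C) (u(C) = (C - 3)/(C + 4*(15 + 2*(-2))**2) = (-3 + C)/(C + 4*(15 - 4)**2) = (-3 + C)/(C + 4*11**2) = (-3 + C)/(C + 4*121) = (-3 + C)/(C + 484) = (-3 + C)/(484 + C))
l + u(1)*(-36) = I*sqrt(21) + ((-3 + 1)/(484 + 1))*(-36) = I*sqrt(21) + (-2/485)*(-36) = I*sqrt(21) + ((1/485)*(-2))*(-36) = I*sqrt(21) - 2/485*(-36) = I*sqrt(21) + 72/485 = 72/485 + I*sqrt(21)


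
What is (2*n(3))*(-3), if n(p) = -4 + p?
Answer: 6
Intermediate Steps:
(2*n(3))*(-3) = (2*(-4 + 3))*(-3) = (2*(-1))*(-3) = -2*(-3) = 6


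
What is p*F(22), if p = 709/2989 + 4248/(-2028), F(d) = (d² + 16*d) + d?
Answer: -61926810/38857 ≈ -1593.7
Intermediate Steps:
F(d) = d² + 17*d
p = -938285/505141 (p = 709*(1/2989) + 4248*(-1/2028) = 709/2989 - 354/169 = -938285/505141 ≈ -1.8575)
p*F(22) = -20642270*(17 + 22)/505141 = -20642270*39/505141 = -938285/505141*858 = -61926810/38857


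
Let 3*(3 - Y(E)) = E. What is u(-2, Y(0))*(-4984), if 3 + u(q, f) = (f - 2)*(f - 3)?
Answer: 14952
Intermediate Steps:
Y(E) = 3 - E/3
u(q, f) = -3 + (-3 + f)*(-2 + f) (u(q, f) = -3 + (f - 2)*(f - 3) = -3 + (-2 + f)*(-3 + f) = -3 + (-3 + f)*(-2 + f))
u(-2, Y(0))*(-4984) = (3 + (3 - 1/3*0)**2 - 5*(3 - 1/3*0))*(-4984) = (3 + (3 + 0)**2 - 5*(3 + 0))*(-4984) = (3 + 3**2 - 5*3)*(-4984) = (3 + 9 - 15)*(-4984) = -3*(-4984) = 14952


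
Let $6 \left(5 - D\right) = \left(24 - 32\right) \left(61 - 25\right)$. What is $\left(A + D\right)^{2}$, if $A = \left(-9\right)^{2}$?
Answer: $17956$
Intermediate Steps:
$D = 53$ ($D = 5 - \frac{\left(24 - 32\right) \left(61 - 25\right)}{6} = 5 - \frac{\left(-8\right) 36}{6} = 5 - -48 = 5 + 48 = 53$)
$A = 81$
$\left(A + D\right)^{2} = \left(81 + 53\right)^{2} = 134^{2} = 17956$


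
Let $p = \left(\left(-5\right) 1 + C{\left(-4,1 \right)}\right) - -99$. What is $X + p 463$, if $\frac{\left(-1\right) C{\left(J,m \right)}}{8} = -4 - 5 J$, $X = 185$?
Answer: $-15557$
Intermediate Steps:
$C{\left(J,m \right)} = 32 + 40 J$ ($C{\left(J,m \right)} = - 8 \left(-4 - 5 J\right) = 32 + 40 J$)
$p = -34$ ($p = \left(\left(-5\right) 1 + \left(32 + 40 \left(-4\right)\right)\right) - -99 = \left(-5 + \left(32 - 160\right)\right) + 99 = \left(-5 - 128\right) + 99 = -133 + 99 = -34$)
$X + p 463 = 185 - 15742 = -15557$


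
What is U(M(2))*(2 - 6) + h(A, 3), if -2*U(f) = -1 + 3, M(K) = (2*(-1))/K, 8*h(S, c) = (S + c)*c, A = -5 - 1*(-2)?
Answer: 4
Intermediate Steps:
A = -3 (A = -5 + 2 = -3)
h(S, c) = c*(S + c)/8 (h(S, c) = ((S + c)*c)/8 = (c*(S + c))/8 = c*(S + c)/8)
M(K) = -2/K
U(f) = -1 (U(f) = -(-1 + 3)/2 = -½*2 = -1)
U(M(2))*(2 - 6) + h(A, 3) = -(2 - 6) + (⅛)*3*(-3 + 3) = -1*(-4) + (⅛)*3*0 = 4 + 0 = 4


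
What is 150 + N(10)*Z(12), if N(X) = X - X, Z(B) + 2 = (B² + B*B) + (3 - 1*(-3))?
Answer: 150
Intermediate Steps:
Z(B) = 4 + 2*B² (Z(B) = -2 + ((B² + B*B) + (3 - 1*(-3))) = -2 + ((B² + B²) + (3 + 3)) = -2 + (2*B² + 6) = -2 + (6 + 2*B²) = 4 + 2*B²)
N(X) = 0
150 + N(10)*Z(12) = 150 + 0*(4 + 2*12²) = 150 + 0*(4 + 2*144) = 150 + 0*(4 + 288) = 150 + 0*292 = 150 + 0 = 150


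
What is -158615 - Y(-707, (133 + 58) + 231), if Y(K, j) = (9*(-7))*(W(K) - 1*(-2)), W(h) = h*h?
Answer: 31331998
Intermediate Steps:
W(h) = h²
Y(K, j) = -126 - 63*K² (Y(K, j) = (9*(-7))*(K² - 1*(-2)) = -63*(K² + 2) = -63*(2 + K²) = -126 - 63*K²)
-158615 - Y(-707, (133 + 58) + 231) = -158615 - (-126 - 63*(-707)²) = -158615 - (-126 - 63*499849) = -158615 - (-126 - 31490487) = -158615 - 1*(-31490613) = -158615 + 31490613 = 31331998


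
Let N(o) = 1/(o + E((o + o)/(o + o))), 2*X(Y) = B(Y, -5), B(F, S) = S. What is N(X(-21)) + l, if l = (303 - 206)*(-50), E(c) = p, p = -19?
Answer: -208552/43 ≈ -4850.0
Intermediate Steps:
E(c) = -19
X(Y) = -5/2 (X(Y) = (½)*(-5) = -5/2)
N(o) = 1/(-19 + o) (N(o) = 1/(o - 19) = 1/(-19 + o))
l = -4850 (l = 97*(-50) = -4850)
N(X(-21)) + l = 1/(-19 - 5/2) - 4850 = 1/(-43/2) - 4850 = -2/43 - 4850 = -208552/43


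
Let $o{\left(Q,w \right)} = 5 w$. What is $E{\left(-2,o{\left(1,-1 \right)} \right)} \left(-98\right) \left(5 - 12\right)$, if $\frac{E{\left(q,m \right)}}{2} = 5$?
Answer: $6860$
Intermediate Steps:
$E{\left(q,m \right)} = 10$ ($E{\left(q,m \right)} = 2 \cdot 5 = 10$)
$E{\left(-2,o{\left(1,-1 \right)} \right)} \left(-98\right) \left(5 - 12\right) = 10 \left(-98\right) \left(5 - 12\right) = - 980 \left(5 - 12\right) = \left(-980\right) \left(-7\right) = 6860$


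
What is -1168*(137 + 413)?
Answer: -642400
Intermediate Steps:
-1168*(137 + 413) = -1168*550 = -642400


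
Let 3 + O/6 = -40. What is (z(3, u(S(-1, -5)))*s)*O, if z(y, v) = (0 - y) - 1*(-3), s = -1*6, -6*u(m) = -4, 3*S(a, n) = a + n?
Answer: 0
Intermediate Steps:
S(a, n) = a/3 + n/3 (S(a, n) = (a + n)/3 = a/3 + n/3)
O = -258 (O = -18 + 6*(-40) = -18 - 240 = -258)
u(m) = 2/3 (u(m) = -1/6*(-4) = 2/3)
s = -6
z(y, v) = 3 - y (z(y, v) = -y + 3 = 3 - y)
(z(3, u(S(-1, -5)))*s)*O = ((3 - 1*3)*(-6))*(-258) = ((3 - 3)*(-6))*(-258) = (0*(-6))*(-258) = 0*(-258) = 0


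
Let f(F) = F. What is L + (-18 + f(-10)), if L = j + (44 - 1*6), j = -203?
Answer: -193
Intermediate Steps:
L = -165 (L = -203 + (44 - 1*6) = -203 + (44 - 6) = -203 + 38 = -165)
L + (-18 + f(-10)) = -165 + (-18 - 10) = -165 - 28 = -193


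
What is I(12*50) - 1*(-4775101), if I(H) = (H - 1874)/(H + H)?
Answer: 2865059963/600 ≈ 4.7751e+6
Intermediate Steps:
I(H) = (-1874 + H)/(2*H) (I(H) = (-1874 + H)/((2*H)) = (-1874 + H)*(1/(2*H)) = (-1874 + H)/(2*H))
I(12*50) - 1*(-4775101) = (-1874 + 12*50)/(2*((12*50))) - 1*(-4775101) = (1/2)*(-1874 + 600)/600 + 4775101 = (1/2)*(1/600)*(-1274) + 4775101 = -637/600 + 4775101 = 2865059963/600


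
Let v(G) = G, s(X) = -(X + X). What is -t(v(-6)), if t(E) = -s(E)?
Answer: 12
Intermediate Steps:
s(X) = -2*X
t(E) = 2*E (t(E) = -(-2)*E = 2*E)
-t(v(-6)) = -2*(-6) = -1*(-12) = 12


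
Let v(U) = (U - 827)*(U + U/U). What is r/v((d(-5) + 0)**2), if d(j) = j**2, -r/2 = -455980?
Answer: -227990/31613 ≈ -7.2119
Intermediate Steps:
r = 911960 (r = -2*(-455980) = 911960)
v(U) = (1 + U)*(-827 + U) (v(U) = (-827 + U)*(U + 1) = (-827 + U)*(1 + U) = (1 + U)*(-827 + U))
r/v((d(-5) + 0)**2) = 911960/(-827 + (((-5)**2 + 0)**2)**2 - 826*((-5)**2 + 0)**2) = 911960/(-827 + ((25 + 0)**2)**2 - 826*(25 + 0)**2) = 911960/(-827 + (25**2)**2 - 826*25**2) = 911960/(-827 + 625**2 - 826*625) = 911960/(-827 + 390625 - 516250) = 911960/(-126452) = 911960*(-1/126452) = -227990/31613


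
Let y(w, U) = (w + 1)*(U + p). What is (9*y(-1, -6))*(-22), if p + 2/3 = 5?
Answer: 0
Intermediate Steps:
p = 13/3 (p = -2/3 + 5 = 13/3 ≈ 4.3333)
y(w, U) = (1 + w)*(13/3 + U) (y(w, U) = (w + 1)*(U + 13/3) = (1 + w)*(13/3 + U))
(9*y(-1, -6))*(-22) = (9*(13/3 - 6 + (13/3)*(-1) - 6*(-1)))*(-22) = (9*(13/3 - 6 - 13/3 + 6))*(-22) = (9*0)*(-22) = 0*(-22) = 0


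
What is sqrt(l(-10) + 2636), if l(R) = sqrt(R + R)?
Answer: sqrt(2636 + 2*I*sqrt(5)) ≈ 51.342 + 0.0436*I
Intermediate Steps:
l(R) = sqrt(2)*sqrt(R) (l(R) = sqrt(2*R) = sqrt(2)*sqrt(R))
sqrt(l(-10) + 2636) = sqrt(sqrt(2)*sqrt(-10) + 2636) = sqrt(sqrt(2)*(I*sqrt(10)) + 2636) = sqrt(2*I*sqrt(5) + 2636) = sqrt(2636 + 2*I*sqrt(5))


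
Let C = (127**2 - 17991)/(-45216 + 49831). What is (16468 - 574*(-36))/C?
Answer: -85682090/931 ≈ -92032.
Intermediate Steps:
C = -1862/4615 (C = (16129 - 17991)/4615 = -1862*1/4615 = -1862/4615 ≈ -0.40347)
(16468 - 574*(-36))/C = (16468 - 574*(-36))/(-1862/4615) = (16468 + 20664)*(-4615/1862) = 37132*(-4615/1862) = -85682090/931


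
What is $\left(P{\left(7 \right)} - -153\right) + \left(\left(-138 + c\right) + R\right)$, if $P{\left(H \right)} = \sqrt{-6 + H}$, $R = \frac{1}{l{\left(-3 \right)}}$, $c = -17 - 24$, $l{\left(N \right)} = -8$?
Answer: $- \frac{201}{8} \approx -25.125$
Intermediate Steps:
$c = -41$
$R = - \frac{1}{8}$ ($R = \frac{1}{-8} = - \frac{1}{8} \approx -0.125$)
$\left(P{\left(7 \right)} - -153\right) + \left(\left(-138 + c\right) + R\right) = \left(\sqrt{-6 + 7} - -153\right) - \frac{1433}{8} = \left(\sqrt{1} + 153\right) - \frac{1433}{8} = \left(1 + 153\right) - \frac{1433}{8} = 154 - \frac{1433}{8} = - \frac{201}{8}$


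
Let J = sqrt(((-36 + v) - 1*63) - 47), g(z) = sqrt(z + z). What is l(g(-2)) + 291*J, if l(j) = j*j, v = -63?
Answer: -4 + 291*I*sqrt(209) ≈ -4.0 + 4206.9*I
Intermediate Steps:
g(z) = sqrt(2)*sqrt(z) (g(z) = sqrt(2*z) = sqrt(2)*sqrt(z))
J = I*sqrt(209) (J = sqrt(((-36 - 63) - 1*63) - 47) = sqrt((-99 - 63) - 47) = sqrt(-162 - 47) = sqrt(-209) = I*sqrt(209) ≈ 14.457*I)
l(j) = j**2
l(g(-2)) + 291*J = (sqrt(2)*sqrt(-2))**2 + 291*(I*sqrt(209)) = (sqrt(2)*(I*sqrt(2)))**2 + 291*I*sqrt(209) = (2*I)**2 + 291*I*sqrt(209) = -4 + 291*I*sqrt(209)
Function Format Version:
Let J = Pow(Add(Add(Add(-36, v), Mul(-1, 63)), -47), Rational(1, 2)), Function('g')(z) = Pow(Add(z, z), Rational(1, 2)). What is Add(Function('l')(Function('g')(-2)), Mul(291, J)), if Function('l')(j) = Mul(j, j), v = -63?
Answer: Add(-4, Mul(291, I, Pow(209, Rational(1, 2)))) ≈ Add(-4.0000, Mul(4206.9, I))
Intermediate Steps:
Function('g')(z) = Mul(Pow(2, Rational(1, 2)), Pow(z, Rational(1, 2))) (Function('g')(z) = Pow(Mul(2, z), Rational(1, 2)) = Mul(Pow(2, Rational(1, 2)), Pow(z, Rational(1, 2))))
J = Mul(I, Pow(209, Rational(1, 2))) (J = Pow(Add(Add(Add(-36, -63), Mul(-1, 63)), -47), Rational(1, 2)) = Pow(Add(Add(-99, -63), -47), Rational(1, 2)) = Pow(Add(-162, -47), Rational(1, 2)) = Pow(-209, Rational(1, 2)) = Mul(I, Pow(209, Rational(1, 2))) ≈ Mul(14.457, I))
Function('l')(j) = Pow(j, 2)
Add(Function('l')(Function('g')(-2)), Mul(291, J)) = Add(Pow(Mul(Pow(2, Rational(1, 2)), Pow(-2, Rational(1, 2))), 2), Mul(291, Mul(I, Pow(209, Rational(1, 2))))) = Add(Pow(Mul(Pow(2, Rational(1, 2)), Mul(I, Pow(2, Rational(1, 2)))), 2), Mul(291, I, Pow(209, Rational(1, 2)))) = Add(Pow(Mul(2, I), 2), Mul(291, I, Pow(209, Rational(1, 2)))) = Add(-4, Mul(291, I, Pow(209, Rational(1, 2))))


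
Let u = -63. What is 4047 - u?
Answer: 4110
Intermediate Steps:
4047 - u = 4047 - 1*(-63) = 4047 + 63 = 4110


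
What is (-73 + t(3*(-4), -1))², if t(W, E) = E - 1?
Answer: 5625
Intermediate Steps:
t(W, E) = -1 + E
(-73 + t(3*(-4), -1))² = (-73 + (-1 - 1))² = (-73 - 2)² = (-75)² = 5625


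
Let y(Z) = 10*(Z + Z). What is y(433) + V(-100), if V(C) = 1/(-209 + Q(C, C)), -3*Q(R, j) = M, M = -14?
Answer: 5308577/613 ≈ 8660.0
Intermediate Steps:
Q(R, j) = 14/3 (Q(R, j) = -1/3*(-14) = 14/3)
y(Z) = 20*Z (y(Z) = 10*(2*Z) = 20*Z)
V(C) = -3/613 (V(C) = 1/(-209 + 14/3) = 1/(-613/3) = -3/613)
y(433) + V(-100) = 20*433 - 3/613 = 8660 - 3/613 = 5308577/613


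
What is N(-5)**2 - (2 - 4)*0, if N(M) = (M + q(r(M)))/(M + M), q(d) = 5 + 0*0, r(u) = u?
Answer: 0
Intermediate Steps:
q(d) = 5 (q(d) = 5 + 0 = 5)
N(M) = (5 + M)/(2*M) (N(M) = (M + 5)/(M + M) = (5 + M)/((2*M)) = (5 + M)*(1/(2*M)) = (5 + M)/(2*M))
N(-5)**2 - (2 - 4)*0 = ((1/2)*(5 - 5)/(-5))**2 - (2 - 4)*0 = ((1/2)*(-1/5)*0)**2 - (-2)*0 = 0**2 - 1*0 = 0 + 0 = 0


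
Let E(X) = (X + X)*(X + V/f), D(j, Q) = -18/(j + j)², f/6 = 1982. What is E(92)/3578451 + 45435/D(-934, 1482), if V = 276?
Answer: -10411642454165258800/1182081647 ≈ -8.8079e+9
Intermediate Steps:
f = 11892 (f = 6*1982 = 11892)
D(j, Q) = -9/(2*j²) (D(j, Q) = -18*1/(4*j²) = -9/(2*j²))
E(X) = 2*X*(23/991 + X) (E(X) = (X + X)*(X + 276/11892) = (2*X)*(X + 276*(1/11892)) = (2*X)*(X + 23/991) = (2*X)*(23/991 + X) = 2*X*(23/991 + X))
E(92)/3578451 + 45435/D(-934, 1482) = ((2/991)*92*(23 + 991*92))/3578451 + 45435/((-9/2/(-934)²)) = ((2/991)*92*(23 + 91172))*(1/3578451) + 45435/((-9/2*1/872356)) = ((2/991)*92*91195)*(1/3578451) + 45435/(-9/1744712) = (16779880/991)*(1/3578451) + 45435*(-1744712/9) = 16779880/3546244941 - 26423663240/3 = -10411642454165258800/1182081647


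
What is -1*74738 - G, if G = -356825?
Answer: 282087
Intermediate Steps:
-1*74738 - G = -1*74738 - 1*(-356825) = -74738 + 356825 = 282087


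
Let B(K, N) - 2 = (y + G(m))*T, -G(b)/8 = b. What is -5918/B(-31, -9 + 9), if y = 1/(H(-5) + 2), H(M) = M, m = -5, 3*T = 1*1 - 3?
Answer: 2421/10 ≈ 242.10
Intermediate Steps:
T = -⅔ (T = (1*1 - 3)/3 = (1 - 3)/3 = (⅓)*(-2) = -⅔ ≈ -0.66667)
G(b) = -8*b
y = -⅓ (y = 1/(-5 + 2) = 1/(-3) = -⅓ ≈ -0.33333)
B(K, N) = -220/9 (B(K, N) = 2 + (-⅓ - 8*(-5))*(-⅔) = 2 + (-⅓ + 40)*(-⅔) = 2 + (119/3)*(-⅔) = 2 - 238/9 = -220/9)
-5918/B(-31, -9 + 9) = -5918/(-220/9) = -5918*(-9/220) = 2421/10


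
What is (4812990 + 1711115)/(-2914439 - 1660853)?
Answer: -6524105/4575292 ≈ -1.4259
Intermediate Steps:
(4812990 + 1711115)/(-2914439 - 1660853) = 6524105/(-4575292) = 6524105*(-1/4575292) = -6524105/4575292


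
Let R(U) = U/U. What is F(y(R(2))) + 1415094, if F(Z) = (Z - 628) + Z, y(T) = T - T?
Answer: 1414466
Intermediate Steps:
R(U) = 1
y(T) = 0
F(Z) = -628 + 2*Z (F(Z) = (-628 + Z) + Z = -628 + 2*Z)
F(y(R(2))) + 1415094 = (-628 + 2*0) + 1415094 = (-628 + 0) + 1415094 = -628 + 1415094 = 1414466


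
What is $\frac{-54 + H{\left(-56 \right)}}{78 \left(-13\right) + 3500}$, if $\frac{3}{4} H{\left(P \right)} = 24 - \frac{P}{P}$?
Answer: $- \frac{35}{3729} \approx -0.0093859$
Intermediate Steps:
$H{\left(P \right)} = \frac{92}{3}$ ($H{\left(P \right)} = \frac{4 \left(24 - \frac{P}{P}\right)}{3} = \frac{4 \left(24 - 1\right)}{3} = \frac{4}{3} \cdot 23 = \frac{92}{3}$)
$\frac{-54 + H{\left(-56 \right)}}{78 \left(-13\right) + 3500} = \frac{-54 + \frac{92}{3}}{78 \left(-13\right) + 3500} = - \frac{70}{3 \left(-1014 + 3500\right)} = - \frac{70}{3 \cdot 2486} = \left(- \frac{70}{3}\right) \frac{1}{2486} = - \frac{35}{3729}$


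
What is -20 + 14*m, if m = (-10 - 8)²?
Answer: 4516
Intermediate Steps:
m = 324 (m = (-18)² = 324)
-20 + 14*m = -20 + 14*324 = -20 + 4536 = 4516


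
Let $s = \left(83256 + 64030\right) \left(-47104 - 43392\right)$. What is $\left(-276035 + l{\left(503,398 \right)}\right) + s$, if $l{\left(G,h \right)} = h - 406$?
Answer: $-13329069899$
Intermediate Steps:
$l{\left(G,h \right)} = -406 + h$
$s = -13328793856$ ($s = 147286 \left(-90496\right) = -13328793856$)
$\left(-276035 + l{\left(503,398 \right)}\right) + s = \left(-276035 + \left(-406 + 398\right)\right) - 13328793856 = \left(-276035 - 8\right) - 13328793856 = -276043 - 13328793856 = -13329069899$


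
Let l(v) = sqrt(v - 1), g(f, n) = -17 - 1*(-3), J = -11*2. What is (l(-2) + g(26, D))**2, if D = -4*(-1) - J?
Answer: (14 - I*sqrt(3))**2 ≈ 193.0 - 48.497*I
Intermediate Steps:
J = -22
D = 26 (D = -4*(-1) - 1*(-22) = 4 + 22 = 26)
g(f, n) = -14 (g(f, n) = -17 + 3 = -14)
l(v) = sqrt(-1 + v)
(l(-2) + g(26, D))**2 = (sqrt(-1 - 2) - 14)**2 = (sqrt(-3) - 14)**2 = (I*sqrt(3) - 14)**2 = (-14 + I*sqrt(3))**2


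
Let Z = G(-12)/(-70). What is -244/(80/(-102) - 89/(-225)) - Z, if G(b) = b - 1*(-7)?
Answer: 13064713/20818 ≈ 627.57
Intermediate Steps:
G(b) = 7 + b (G(b) = b + 7 = 7 + b)
Z = 1/14 (Z = (7 - 12)/(-70) = -5*(-1/70) = 1/14 ≈ 0.071429)
-244/(80/(-102) - 89/(-225)) - Z = -244/(80/(-102) - 89/(-225)) - 1*1/14 = -244/(80*(-1/102) - 89*(-1/225)) - 1/14 = -244/(-40/51 + 89/225) - 1/14 = -244/(-1487/3825) - 1/14 = -244*(-3825/1487) - 1/14 = 933300/1487 - 1/14 = 13064713/20818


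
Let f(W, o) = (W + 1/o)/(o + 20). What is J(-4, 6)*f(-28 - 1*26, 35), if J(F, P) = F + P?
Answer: -3778/1925 ≈ -1.9626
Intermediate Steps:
f(W, o) = (W + 1/o)/(20 + o)
J(-4, 6)*f(-28 - 1*26, 35) = (-4 + 6)*((1 + (-28 - 1*26)*35)/(35*(20 + 35))) = 2*((1/35)*(1 + (-28 - 26)*35)/55) = 2*((1/35)*(1/55)*(1 - 54*35)) = 2*((1/35)*(1/55)*(1 - 1890)) = 2*((1/35)*(1/55)*(-1889)) = 2*(-1889/1925) = -3778/1925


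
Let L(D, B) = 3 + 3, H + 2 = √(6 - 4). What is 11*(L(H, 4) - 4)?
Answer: 22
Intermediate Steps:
H = -2 + √2 (H = -2 + √(6 - 4) = -2 + √2 ≈ -0.58579)
L(D, B) = 6
11*(L(H, 4) - 4) = 11*(6 - 4) = 11*2 = 22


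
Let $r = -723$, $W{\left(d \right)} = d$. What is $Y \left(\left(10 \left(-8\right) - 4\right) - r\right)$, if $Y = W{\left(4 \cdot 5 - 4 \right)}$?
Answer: $10224$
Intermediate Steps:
$Y = 16$ ($Y = 4 \cdot 5 - 4 = 20 - 4 = 16$)
$Y \left(\left(10 \left(-8\right) - 4\right) - r\right) = 16 \left(\left(10 \left(-8\right) - 4\right) - -723\right) = 16 \left(\left(-80 - 4\right) + 723\right) = 16 \left(-84 + 723\right) = 16 \cdot 639 = 10224$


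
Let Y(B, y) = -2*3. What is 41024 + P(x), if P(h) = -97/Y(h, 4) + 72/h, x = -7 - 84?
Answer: 22407499/546 ≈ 41039.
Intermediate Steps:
Y(B, y) = -6
x = -91
P(h) = 97/6 + 72/h (P(h) = -97/(-6) + 72/h = -97*(-⅙) + 72/h = 97/6 + 72/h)
41024 + P(x) = 41024 + (97/6 + 72/(-91)) = 41024 + (97/6 + 72*(-1/91)) = 41024 + (97/6 - 72/91) = 41024 + 8395/546 = 22407499/546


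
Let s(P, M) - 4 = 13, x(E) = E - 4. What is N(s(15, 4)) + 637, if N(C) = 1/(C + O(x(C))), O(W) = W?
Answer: 19111/30 ≈ 637.03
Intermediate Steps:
x(E) = -4 + E
s(P, M) = 17 (s(P, M) = 4 + 13 = 17)
N(C) = 1/(-4 + 2*C) (N(C) = 1/(C + (-4 + C)) = 1/(-4 + 2*C))
N(s(15, 4)) + 637 = 1/(2*(-2 + 17)) + 637 = (1/2)/15 + 637 = (1/2)*(1/15) + 637 = 1/30 + 637 = 19111/30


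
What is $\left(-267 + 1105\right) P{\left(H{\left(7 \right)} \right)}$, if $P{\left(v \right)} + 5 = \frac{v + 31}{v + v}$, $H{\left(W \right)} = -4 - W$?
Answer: $- \frac{54470}{11} \approx -4951.8$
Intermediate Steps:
$P{\left(v \right)} = -5 + \frac{31 + v}{2 v}$ ($P{\left(v \right)} = -5 + \frac{v + 31}{v + v} = -5 + \frac{31 + v}{2 v}$)
$\left(-267 + 1105\right) P{\left(H{\left(7 \right)} \right)} = \left(-267 + 1105\right) \frac{31 - 9 \left(-4 - 7\right)}{2 \left(-4 - 7\right)} = 838 \frac{31 - 9 \left(-4 - 7\right)}{2 \left(-4 - 7\right)} = 838 \frac{31 - -99}{2 \left(-11\right)} = 838 \cdot \frac{1}{2} \left(- \frac{1}{11}\right) \left(31 + 99\right) = 838 \cdot \frac{1}{2} \left(- \frac{1}{11}\right) 130 = 838 \left(- \frac{65}{11}\right) = - \frac{54470}{11}$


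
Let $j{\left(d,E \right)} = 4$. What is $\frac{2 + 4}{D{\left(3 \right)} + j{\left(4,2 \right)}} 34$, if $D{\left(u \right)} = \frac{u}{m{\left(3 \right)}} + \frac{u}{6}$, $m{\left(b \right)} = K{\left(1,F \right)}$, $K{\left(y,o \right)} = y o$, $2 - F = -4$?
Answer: $\frac{204}{5} \approx 40.8$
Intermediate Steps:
$F = 6$ ($F = 2 - -4 = 2 + 4 = 6$)
$K{\left(y,o \right)} = o y$
$m{\left(b \right)} = 6$ ($m{\left(b \right)} = 6 \cdot 1 = 6$)
$D{\left(u \right)} = \frac{u}{3}$ ($D{\left(u \right)} = \frac{u}{6} + \frac{u}{6} = \frac{u}{3}$)
$\frac{2 + 4}{D{\left(3 \right)} + j{\left(4,2 \right)}} 34 = \frac{2 + 4}{\frac{1}{3} \cdot 3 + 4} \cdot 34 = \frac{6}{1 + 4} \cdot 34 = \frac{6}{5} \cdot 34 = \frac{204}{5}$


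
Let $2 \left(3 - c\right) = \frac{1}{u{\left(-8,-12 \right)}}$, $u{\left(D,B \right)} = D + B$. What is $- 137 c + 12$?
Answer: $- \frac{16097}{40} \approx -402.42$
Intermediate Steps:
$u{\left(D,B \right)} = B + D$
$c = \frac{121}{40}$ ($c = 3 - \frac{1}{2 \left(-12 - 8\right)} = 3 - \frac{1}{2 \left(-20\right)} = 3 - - \frac{1}{40} = 3 + \frac{1}{40} = \frac{121}{40} \approx 3.025$)
$- 137 c + 12 = \left(-137\right) \frac{121}{40} + 12 = - \frac{16577}{40} + 12 = - \frac{16097}{40}$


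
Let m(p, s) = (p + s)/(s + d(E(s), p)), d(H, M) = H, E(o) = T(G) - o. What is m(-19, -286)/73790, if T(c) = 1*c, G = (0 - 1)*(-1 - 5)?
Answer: -61/88548 ≈ -0.00068889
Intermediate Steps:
G = 6 (G = -1*(-6) = 6)
T(c) = c
E(o) = 6 - o
m(p, s) = p/6 + s/6 (m(p, s) = (p + s)/(s + (6 - s)) = (p + s)/6 = (p + s)*(⅙) = p/6 + s/6)
m(-19, -286)/73790 = ((⅙)*(-19) + (⅙)*(-286))/73790 = (-19/6 - 143/3)*(1/73790) = -305/6*1/73790 = -61/88548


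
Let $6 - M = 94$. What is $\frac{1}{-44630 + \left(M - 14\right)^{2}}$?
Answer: $- \frac{1}{34226} \approx -2.9218 \cdot 10^{-5}$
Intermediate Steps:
$M = -88$ ($M = 6 - 94 = -88$)
$\frac{1}{-44630 + \left(M - 14\right)^{2}} = \frac{1}{-44630 + \left(-88 - 14\right)^{2}} = \frac{1}{-44630 + \left(-102\right)^{2}} = \frac{1}{-44630 + 10404} = \frac{1}{-34226} = - \frac{1}{34226}$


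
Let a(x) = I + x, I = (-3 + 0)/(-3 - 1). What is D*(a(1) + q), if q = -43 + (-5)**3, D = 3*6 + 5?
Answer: -15295/4 ≈ -3823.8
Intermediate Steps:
I = 3/4 (I = -3/(-4) = -3*(-1/4) = 3/4 ≈ 0.75000)
D = 23 (D = 18 + 5 = 23)
a(x) = 3/4 + x
q = -168 (q = -43 - 125 = -168)
D*(a(1) + q) = 23*((3/4 + 1) - 168) = 23*(7/4 - 168) = 23*(-665/4) = -15295/4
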